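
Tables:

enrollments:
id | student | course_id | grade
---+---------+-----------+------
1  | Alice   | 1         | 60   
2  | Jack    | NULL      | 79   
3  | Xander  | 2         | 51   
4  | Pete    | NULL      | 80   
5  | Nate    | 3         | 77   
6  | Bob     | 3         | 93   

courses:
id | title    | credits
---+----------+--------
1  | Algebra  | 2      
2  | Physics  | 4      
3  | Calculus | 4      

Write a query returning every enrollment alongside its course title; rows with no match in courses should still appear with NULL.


LEFT JOIN keeps every row from enrollments (the left table); where course_id has no match in courses, the course columns become NULL. Walk through each enrollment:
  - enrollment 1 (Alice): course_id=1 -> matches Algebra
  - enrollment 2 (Jack): course_id=NULL, no match -> kept with NULL
  - enrollment 3 (Xander): course_id=2 -> matches Physics
  - enrollment 4 (Pete): course_id=NULL, no match -> kept with NULL
  - enrollment 5 (Nate): course_id=3 -> matches Calculus
  - enrollment 6 (Bob): course_id=3 -> matches Calculus
All 6 rows appear; 2 have NULL course.

SQL:
SELECT a.student, b.title AS course
FROM enrollments a
LEFT JOIN courses b ON a.course_id = b.id

Result:
student | course  
--------+---------
Alice   | Algebra 
Jack    | NULL    
Xander  | Physics 
Pete    | NULL    
Nate    | Calculus
Bob     | Calculus


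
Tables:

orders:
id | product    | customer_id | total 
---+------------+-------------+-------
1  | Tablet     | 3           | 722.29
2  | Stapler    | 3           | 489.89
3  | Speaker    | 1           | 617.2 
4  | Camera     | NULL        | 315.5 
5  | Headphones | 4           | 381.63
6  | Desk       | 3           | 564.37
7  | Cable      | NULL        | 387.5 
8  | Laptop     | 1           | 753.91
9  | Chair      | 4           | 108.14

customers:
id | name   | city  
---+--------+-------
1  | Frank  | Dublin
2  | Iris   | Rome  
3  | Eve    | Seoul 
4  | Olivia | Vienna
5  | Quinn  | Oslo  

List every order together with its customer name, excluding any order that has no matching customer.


INNER JOIN keeps only orders rows whose customer_id matches an id in customers. Walk through each order:
  - order 1 (Tablet): customer_id=3 -> matches Eve
  - order 2 (Stapler): customer_id=3 -> matches Eve
  - order 3 (Speaker): customer_id=1 -> matches Frank
  - order 4 (Camera): customer_id=NULL, no match -> dropped
  - order 5 (Headphones): customer_id=4 -> matches Olivia
  - order 6 (Desk): customer_id=3 -> matches Eve
  - order 7 (Cable): customer_id=NULL, no match -> dropped
  - order 8 (Laptop): customer_id=1 -> matches Frank
  - order 9 (Chair): customer_id=4 -> matches Olivia
So 2 of 9 rows are dropped.

SQL:
SELECT a.product, b.name AS customer
FROM orders a
INNER JOIN customers b ON a.customer_id = b.id

Result:
product    | customer
-----------+---------
Tablet     | Eve     
Stapler    | Eve     
Speaker    | Frank   
Headphones | Olivia  
Desk       | Eve     
Laptop     | Frank   
Chair      | Olivia  


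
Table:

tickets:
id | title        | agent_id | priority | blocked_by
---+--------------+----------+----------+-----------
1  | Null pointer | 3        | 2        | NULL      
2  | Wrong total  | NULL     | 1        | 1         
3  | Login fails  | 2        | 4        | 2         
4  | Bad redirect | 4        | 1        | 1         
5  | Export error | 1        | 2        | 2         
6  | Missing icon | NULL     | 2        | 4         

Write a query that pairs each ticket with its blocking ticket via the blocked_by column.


This is a self-join: tickets is joined to a second copy of itself, matching each row's blocked_by to another row's id. Use LEFT JOIN so rows with blocked_by=NULL are kept.
  - ticket 1 (Null pointer): blocked_by=NULL -> NULL
  - ticket 2 (Wrong total): blocked_by=1 -> Null pointer
  - ticket 3 (Login fails): blocked_by=2 -> Wrong total
  - ticket 4 (Bad redirect): blocked_by=1 -> Null pointer
  - ticket 5 (Export error): blocked_by=2 -> Wrong total
  - ticket 6 (Missing icon): blocked_by=4 -> Bad redirect

SQL:
SELECT a.title AS item, b.title AS blocked_by
FROM tickets a
LEFT JOIN tickets b ON a.blocked_by = b.id

Result:
item         | blocked_by  
-------------+-------------
Null pointer | NULL        
Wrong total  | Null pointer
Login fails  | Wrong total 
Bad redirect | Null pointer
Export error | Wrong total 
Missing icon | Bad redirect


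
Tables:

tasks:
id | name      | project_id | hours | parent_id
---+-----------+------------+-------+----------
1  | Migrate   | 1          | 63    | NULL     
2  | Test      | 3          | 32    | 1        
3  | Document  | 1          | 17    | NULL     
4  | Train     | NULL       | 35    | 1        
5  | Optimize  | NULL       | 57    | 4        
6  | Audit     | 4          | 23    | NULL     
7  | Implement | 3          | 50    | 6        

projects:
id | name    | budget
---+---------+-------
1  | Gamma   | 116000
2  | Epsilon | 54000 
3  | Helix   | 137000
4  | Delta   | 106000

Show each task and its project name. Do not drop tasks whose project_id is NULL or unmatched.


LEFT JOIN keeps every row from tasks (the left table); where project_id has no match in projects, the project columns become NULL. Walk through each task:
  - task 1 (Migrate): project_id=1 -> matches Gamma
  - task 2 (Test): project_id=3 -> matches Helix
  - task 3 (Document): project_id=1 -> matches Gamma
  - task 4 (Train): project_id=NULL, no match -> kept with NULL
  - task 5 (Optimize): project_id=NULL, no match -> kept with NULL
  - task 6 (Audit): project_id=4 -> matches Delta
  - task 7 (Implement): project_id=3 -> matches Helix
All 7 rows appear; 2 have NULL project.

SQL:
SELECT a.name, b.name AS project
FROM tasks a
LEFT JOIN projects b ON a.project_id = b.id

Result:
name      | project
----------+--------
Migrate   | Gamma  
Test      | Helix  
Document  | Gamma  
Train     | NULL   
Optimize  | NULL   
Audit     | Delta  
Implement | Helix  


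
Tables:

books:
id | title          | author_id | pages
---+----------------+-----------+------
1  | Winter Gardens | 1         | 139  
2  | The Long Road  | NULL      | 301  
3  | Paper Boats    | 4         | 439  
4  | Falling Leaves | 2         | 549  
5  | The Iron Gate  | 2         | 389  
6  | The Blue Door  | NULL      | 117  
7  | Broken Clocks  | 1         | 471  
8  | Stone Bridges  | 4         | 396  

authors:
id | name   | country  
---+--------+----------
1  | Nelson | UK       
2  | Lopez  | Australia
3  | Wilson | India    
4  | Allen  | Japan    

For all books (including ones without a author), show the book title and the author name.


LEFT JOIN keeps every row from books (the left table); where author_id has no match in authors, the author columns become NULL. Walk through each book:
  - book 1 (Winter Gardens): author_id=1 -> matches Nelson
  - book 2 (The Long Road): author_id=NULL, no match -> kept with NULL
  - book 3 (Paper Boats): author_id=4 -> matches Allen
  - book 4 (Falling Leaves): author_id=2 -> matches Lopez
  - book 5 (The Iron Gate): author_id=2 -> matches Lopez
  - book 6 (The Blue Door): author_id=NULL, no match -> kept with NULL
  - book 7 (Broken Clocks): author_id=1 -> matches Nelson
  - book 8 (Stone Bridges): author_id=4 -> matches Allen
All 8 rows appear; 2 have NULL author.

SQL:
SELECT a.title, b.name AS author
FROM books a
LEFT JOIN authors b ON a.author_id = b.id

Result:
title          | author
---------------+-------
Winter Gardens | Nelson
The Long Road  | NULL  
Paper Boats    | Allen 
Falling Leaves | Lopez 
The Iron Gate  | Lopez 
The Blue Door  | NULL  
Broken Clocks  | Nelson
Stone Bridges  | Allen 


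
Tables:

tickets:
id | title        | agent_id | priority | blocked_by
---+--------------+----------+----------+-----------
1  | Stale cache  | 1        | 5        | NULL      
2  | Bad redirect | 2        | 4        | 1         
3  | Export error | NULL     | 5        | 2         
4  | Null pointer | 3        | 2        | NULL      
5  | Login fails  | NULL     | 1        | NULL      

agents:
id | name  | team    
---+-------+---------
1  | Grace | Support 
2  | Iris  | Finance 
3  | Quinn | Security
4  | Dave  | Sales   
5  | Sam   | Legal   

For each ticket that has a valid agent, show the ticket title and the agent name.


INNER JOIN keeps only tickets rows whose agent_id matches an id in agents. Walk through each ticket:
  - ticket 1 (Stale cache): agent_id=1 -> matches Grace
  - ticket 2 (Bad redirect): agent_id=2 -> matches Iris
  - ticket 3 (Export error): agent_id=NULL, no match -> dropped
  - ticket 4 (Null pointer): agent_id=3 -> matches Quinn
  - ticket 5 (Login fails): agent_id=NULL, no match -> dropped
So 2 of 5 rows are dropped.

SQL:
SELECT a.title, b.name AS agent
FROM tickets a
INNER JOIN agents b ON a.agent_id = b.id

Result:
title        | agent
-------------+------
Stale cache  | Grace
Bad redirect | Iris 
Null pointer | Quinn


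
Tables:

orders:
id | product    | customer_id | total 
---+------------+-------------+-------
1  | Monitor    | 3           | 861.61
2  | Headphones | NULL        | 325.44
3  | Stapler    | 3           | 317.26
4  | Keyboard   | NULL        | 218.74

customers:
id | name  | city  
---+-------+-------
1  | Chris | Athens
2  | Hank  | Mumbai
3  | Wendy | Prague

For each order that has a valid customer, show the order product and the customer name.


INNER JOIN keeps only orders rows whose customer_id matches an id in customers. Walk through each order:
  - order 1 (Monitor): customer_id=3 -> matches Wendy
  - order 2 (Headphones): customer_id=NULL, no match -> dropped
  - order 3 (Stapler): customer_id=3 -> matches Wendy
  - order 4 (Keyboard): customer_id=NULL, no match -> dropped
So 2 of 4 rows are dropped.

SQL:
SELECT a.product, b.name AS customer
FROM orders a
INNER JOIN customers b ON a.customer_id = b.id

Result:
product | customer
--------+---------
Monitor | Wendy   
Stapler | Wendy   


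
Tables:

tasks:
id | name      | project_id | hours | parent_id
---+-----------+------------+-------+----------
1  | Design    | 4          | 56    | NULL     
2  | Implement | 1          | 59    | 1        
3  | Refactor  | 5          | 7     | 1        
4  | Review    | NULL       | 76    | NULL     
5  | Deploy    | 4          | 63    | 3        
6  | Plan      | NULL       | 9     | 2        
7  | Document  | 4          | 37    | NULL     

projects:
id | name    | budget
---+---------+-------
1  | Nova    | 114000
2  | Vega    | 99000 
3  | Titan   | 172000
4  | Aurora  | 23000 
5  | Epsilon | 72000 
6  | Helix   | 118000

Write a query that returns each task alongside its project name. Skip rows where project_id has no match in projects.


INNER JOIN keeps only tasks rows whose project_id matches an id in projects. Walk through each task:
  - task 1 (Design): project_id=4 -> matches Aurora
  - task 2 (Implement): project_id=1 -> matches Nova
  - task 3 (Refactor): project_id=5 -> matches Epsilon
  - task 4 (Review): project_id=NULL, no match -> dropped
  - task 5 (Deploy): project_id=4 -> matches Aurora
  - task 6 (Plan): project_id=NULL, no match -> dropped
  - task 7 (Document): project_id=4 -> matches Aurora
So 2 of 7 rows are dropped.

SQL:
SELECT a.name, b.name AS project
FROM tasks a
INNER JOIN projects b ON a.project_id = b.id

Result:
name      | project
----------+--------
Design    | Aurora 
Implement | Nova   
Refactor  | Epsilon
Deploy    | Aurora 
Document  | Aurora 


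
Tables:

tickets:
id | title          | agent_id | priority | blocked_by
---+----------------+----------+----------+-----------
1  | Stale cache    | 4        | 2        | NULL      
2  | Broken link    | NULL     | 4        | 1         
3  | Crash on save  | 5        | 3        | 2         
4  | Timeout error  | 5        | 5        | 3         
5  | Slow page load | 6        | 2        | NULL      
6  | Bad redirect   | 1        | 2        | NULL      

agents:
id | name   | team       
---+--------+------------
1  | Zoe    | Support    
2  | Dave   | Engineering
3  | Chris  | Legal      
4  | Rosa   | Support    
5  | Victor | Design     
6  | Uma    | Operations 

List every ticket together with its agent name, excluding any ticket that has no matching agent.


INNER JOIN keeps only tickets rows whose agent_id matches an id in agents. Walk through each ticket:
  - ticket 1 (Stale cache): agent_id=4 -> matches Rosa
  - ticket 2 (Broken link): agent_id=NULL, no match -> dropped
  - ticket 3 (Crash on save): agent_id=5 -> matches Victor
  - ticket 4 (Timeout error): agent_id=5 -> matches Victor
  - ticket 5 (Slow page load): agent_id=6 -> matches Uma
  - ticket 6 (Bad redirect): agent_id=1 -> matches Zoe
So 1 of 6 rows is dropped.

SQL:
SELECT a.title, b.name AS agent
FROM tickets a
INNER JOIN agents b ON a.agent_id = b.id

Result:
title          | agent 
---------------+-------
Stale cache    | Rosa  
Crash on save  | Victor
Timeout error  | Victor
Slow page load | Uma   
Bad redirect   | Zoe   


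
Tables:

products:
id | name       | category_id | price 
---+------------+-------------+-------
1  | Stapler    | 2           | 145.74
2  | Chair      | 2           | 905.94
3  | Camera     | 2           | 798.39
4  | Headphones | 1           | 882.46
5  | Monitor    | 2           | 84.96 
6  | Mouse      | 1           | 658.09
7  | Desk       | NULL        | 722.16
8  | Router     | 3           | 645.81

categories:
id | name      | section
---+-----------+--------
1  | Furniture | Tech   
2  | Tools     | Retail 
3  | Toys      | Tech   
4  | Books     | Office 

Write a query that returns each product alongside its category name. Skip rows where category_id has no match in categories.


INNER JOIN keeps only products rows whose category_id matches an id in categories. Walk through each product:
  - product 1 (Stapler): category_id=2 -> matches Tools
  - product 2 (Chair): category_id=2 -> matches Tools
  - product 3 (Camera): category_id=2 -> matches Tools
  - product 4 (Headphones): category_id=1 -> matches Furniture
  - product 5 (Monitor): category_id=2 -> matches Tools
  - product 6 (Mouse): category_id=1 -> matches Furniture
  - product 7 (Desk): category_id=NULL, no match -> dropped
  - product 8 (Router): category_id=3 -> matches Toys
So 1 of 8 rows is dropped.

SQL:
SELECT a.name, b.name AS category
FROM products a
INNER JOIN categories b ON a.category_id = b.id

Result:
name       | category 
-----------+----------
Stapler    | Tools    
Chair      | Tools    
Camera     | Tools    
Headphones | Furniture
Monitor    | Tools    
Mouse      | Furniture
Router     | Toys     


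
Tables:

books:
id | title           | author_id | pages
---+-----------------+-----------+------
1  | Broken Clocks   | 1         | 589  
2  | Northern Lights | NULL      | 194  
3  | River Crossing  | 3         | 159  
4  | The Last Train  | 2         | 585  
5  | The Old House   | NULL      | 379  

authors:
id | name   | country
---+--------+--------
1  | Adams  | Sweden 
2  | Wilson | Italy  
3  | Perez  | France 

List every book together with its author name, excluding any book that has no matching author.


INNER JOIN keeps only books rows whose author_id matches an id in authors. Walk through each book:
  - book 1 (Broken Clocks): author_id=1 -> matches Adams
  - book 2 (Northern Lights): author_id=NULL, no match -> dropped
  - book 3 (River Crossing): author_id=3 -> matches Perez
  - book 4 (The Last Train): author_id=2 -> matches Wilson
  - book 5 (The Old House): author_id=NULL, no match -> dropped
So 2 of 5 rows are dropped.

SQL:
SELECT a.title, b.name AS author
FROM books a
INNER JOIN authors b ON a.author_id = b.id

Result:
title          | author
---------------+-------
Broken Clocks  | Adams 
River Crossing | Perez 
The Last Train | Wilson


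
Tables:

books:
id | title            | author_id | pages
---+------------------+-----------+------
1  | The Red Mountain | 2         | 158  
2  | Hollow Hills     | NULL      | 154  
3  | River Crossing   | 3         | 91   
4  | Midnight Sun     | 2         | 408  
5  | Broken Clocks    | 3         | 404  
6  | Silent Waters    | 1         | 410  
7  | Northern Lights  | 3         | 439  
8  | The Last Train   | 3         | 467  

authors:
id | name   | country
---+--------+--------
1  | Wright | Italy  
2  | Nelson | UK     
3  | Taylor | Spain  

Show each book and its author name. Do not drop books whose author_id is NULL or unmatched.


LEFT JOIN keeps every row from books (the left table); where author_id has no match in authors, the author columns become NULL. Walk through each book:
  - book 1 (The Red Mountain): author_id=2 -> matches Nelson
  - book 2 (Hollow Hills): author_id=NULL, no match -> kept with NULL
  - book 3 (River Crossing): author_id=3 -> matches Taylor
  - book 4 (Midnight Sun): author_id=2 -> matches Nelson
  - book 5 (Broken Clocks): author_id=3 -> matches Taylor
  - book 6 (Silent Waters): author_id=1 -> matches Wright
  - book 7 (Northern Lights): author_id=3 -> matches Taylor
  - book 8 (The Last Train): author_id=3 -> matches Taylor
All 8 rows appear; 1 has NULL author.

SQL:
SELECT a.title, b.name AS author
FROM books a
LEFT JOIN authors b ON a.author_id = b.id

Result:
title            | author
-----------------+-------
The Red Mountain | Nelson
Hollow Hills     | NULL  
River Crossing   | Taylor
Midnight Sun     | Nelson
Broken Clocks    | Taylor
Silent Waters    | Wright
Northern Lights  | Taylor
The Last Train   | Taylor


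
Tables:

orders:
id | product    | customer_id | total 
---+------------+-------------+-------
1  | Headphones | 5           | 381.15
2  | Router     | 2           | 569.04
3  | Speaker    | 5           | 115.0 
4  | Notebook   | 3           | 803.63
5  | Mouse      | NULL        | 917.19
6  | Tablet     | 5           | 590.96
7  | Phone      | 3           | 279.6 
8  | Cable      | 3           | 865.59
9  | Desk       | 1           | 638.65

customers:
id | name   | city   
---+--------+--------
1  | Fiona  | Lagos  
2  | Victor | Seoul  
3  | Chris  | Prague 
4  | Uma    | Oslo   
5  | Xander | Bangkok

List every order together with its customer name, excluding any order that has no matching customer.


INNER JOIN keeps only orders rows whose customer_id matches an id in customers. Walk through each order:
  - order 1 (Headphones): customer_id=5 -> matches Xander
  - order 2 (Router): customer_id=2 -> matches Victor
  - order 3 (Speaker): customer_id=5 -> matches Xander
  - order 4 (Notebook): customer_id=3 -> matches Chris
  - order 5 (Mouse): customer_id=NULL, no match -> dropped
  - order 6 (Tablet): customer_id=5 -> matches Xander
  - order 7 (Phone): customer_id=3 -> matches Chris
  - order 8 (Cable): customer_id=3 -> matches Chris
  - order 9 (Desk): customer_id=1 -> matches Fiona
So 1 of 9 rows is dropped.

SQL:
SELECT a.product, b.name AS customer
FROM orders a
INNER JOIN customers b ON a.customer_id = b.id

Result:
product    | customer
-----------+---------
Headphones | Xander  
Router     | Victor  
Speaker    | Xander  
Notebook   | Chris   
Tablet     | Xander  
Phone      | Chris   
Cable      | Chris   
Desk       | Fiona   


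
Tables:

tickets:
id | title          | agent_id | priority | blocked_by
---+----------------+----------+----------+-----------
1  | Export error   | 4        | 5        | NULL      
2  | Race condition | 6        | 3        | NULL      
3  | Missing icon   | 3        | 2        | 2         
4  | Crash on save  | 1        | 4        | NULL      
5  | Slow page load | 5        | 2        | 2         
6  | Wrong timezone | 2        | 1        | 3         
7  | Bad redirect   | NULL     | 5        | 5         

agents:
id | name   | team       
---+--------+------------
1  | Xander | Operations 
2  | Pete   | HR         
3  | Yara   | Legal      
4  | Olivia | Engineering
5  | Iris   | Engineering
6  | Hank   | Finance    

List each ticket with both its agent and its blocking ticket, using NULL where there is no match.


Two LEFT JOINs from the same base table tickets: one to agents via agent_id, one to tickets itself via blocked_by. Both are LEFT so every ticket is preserved.
Match against agents:
  - ticket 1 (Export error): agent_id=4 -> matches Olivia
  - ticket 2 (Race condition): agent_id=6 -> matches Hank
  - ticket 3 (Missing icon): agent_id=3 -> matches Yara
  - ticket 4 (Crash on save): agent_id=1 -> matches Xander
  - ticket 5 (Slow page load): agent_id=5 -> matches Iris
  - ticket 6 (Wrong timezone): agent_id=2 -> matches Pete
  - ticket 7 (Bad redirect): agent_id=NULL, no match -> kept with NULL
Match against tickets (self):
  - ticket 1 (Export error): blocked_by=NULL -> NULL
  - ticket 2 (Race condition): blocked_by=NULL -> NULL
  - ticket 3 (Missing icon): blocked_by=2 -> Race condition
  - ticket 4 (Crash on save): blocked_by=NULL -> NULL
  - ticket 5 (Slow page load): blocked_by=2 -> Race condition
  - ticket 6 (Wrong timezone): blocked_by=3 -> Missing icon
  - ticket 7 (Bad redirect): blocked_by=5 -> Slow page load

SQL:
SELECT a.title, b.name AS agent, c.title AS blocked_by
FROM tickets a
LEFT JOIN agents b ON a.agent_id = b.id
LEFT JOIN tickets c ON a.blocked_by = c.id

Result:
title          | agent  | blocked_by    
---------------+--------+---------------
Export error   | Olivia | NULL          
Race condition | Hank   | NULL          
Missing icon   | Yara   | Race condition
Crash on save  | Xander | NULL          
Slow page load | Iris   | Race condition
Wrong timezone | Pete   | Missing icon  
Bad redirect   | NULL   | Slow page load


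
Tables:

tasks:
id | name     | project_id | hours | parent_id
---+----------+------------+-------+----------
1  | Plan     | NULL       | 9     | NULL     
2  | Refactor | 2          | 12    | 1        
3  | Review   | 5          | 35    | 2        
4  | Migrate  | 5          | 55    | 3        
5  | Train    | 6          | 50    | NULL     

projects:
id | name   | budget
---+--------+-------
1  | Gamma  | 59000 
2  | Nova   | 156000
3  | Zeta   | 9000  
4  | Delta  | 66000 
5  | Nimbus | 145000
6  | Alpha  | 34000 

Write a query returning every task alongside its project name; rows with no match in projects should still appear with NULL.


LEFT JOIN keeps every row from tasks (the left table); where project_id has no match in projects, the project columns become NULL. Walk through each task:
  - task 1 (Plan): project_id=NULL, no match -> kept with NULL
  - task 2 (Refactor): project_id=2 -> matches Nova
  - task 3 (Review): project_id=5 -> matches Nimbus
  - task 4 (Migrate): project_id=5 -> matches Nimbus
  - task 5 (Train): project_id=6 -> matches Alpha
All 5 rows appear; 1 has NULL project.

SQL:
SELECT a.name, b.name AS project
FROM tasks a
LEFT JOIN projects b ON a.project_id = b.id

Result:
name     | project
---------+--------
Plan     | NULL   
Refactor | Nova   
Review   | Nimbus 
Migrate  | Nimbus 
Train    | Alpha  


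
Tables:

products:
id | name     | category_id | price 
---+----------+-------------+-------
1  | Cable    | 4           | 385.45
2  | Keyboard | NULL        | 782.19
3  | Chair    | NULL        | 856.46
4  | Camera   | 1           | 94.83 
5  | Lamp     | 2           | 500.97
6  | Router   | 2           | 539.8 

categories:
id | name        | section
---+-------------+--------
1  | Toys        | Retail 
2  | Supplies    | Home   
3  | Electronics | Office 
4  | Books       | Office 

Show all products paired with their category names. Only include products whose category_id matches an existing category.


INNER JOIN keeps only products rows whose category_id matches an id in categories. Walk through each product:
  - product 1 (Cable): category_id=4 -> matches Books
  - product 2 (Keyboard): category_id=NULL, no match -> dropped
  - product 3 (Chair): category_id=NULL, no match -> dropped
  - product 4 (Camera): category_id=1 -> matches Toys
  - product 5 (Lamp): category_id=2 -> matches Supplies
  - product 6 (Router): category_id=2 -> matches Supplies
So 2 of 6 rows are dropped.

SQL:
SELECT a.name, b.name AS category
FROM products a
INNER JOIN categories b ON a.category_id = b.id

Result:
name   | category
-------+---------
Cable  | Books   
Camera | Toys    
Lamp   | Supplies
Router | Supplies


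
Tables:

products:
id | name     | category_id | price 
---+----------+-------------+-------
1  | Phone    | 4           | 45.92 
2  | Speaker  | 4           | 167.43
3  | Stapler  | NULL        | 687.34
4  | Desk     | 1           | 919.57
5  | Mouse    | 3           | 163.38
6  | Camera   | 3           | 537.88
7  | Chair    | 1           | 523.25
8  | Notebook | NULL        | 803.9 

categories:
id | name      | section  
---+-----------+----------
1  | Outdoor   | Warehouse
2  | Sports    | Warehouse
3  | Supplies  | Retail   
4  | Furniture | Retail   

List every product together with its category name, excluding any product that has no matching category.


INNER JOIN keeps only products rows whose category_id matches an id in categories. Walk through each product:
  - product 1 (Phone): category_id=4 -> matches Furniture
  - product 2 (Speaker): category_id=4 -> matches Furniture
  - product 3 (Stapler): category_id=NULL, no match -> dropped
  - product 4 (Desk): category_id=1 -> matches Outdoor
  - product 5 (Mouse): category_id=3 -> matches Supplies
  - product 6 (Camera): category_id=3 -> matches Supplies
  - product 7 (Chair): category_id=1 -> matches Outdoor
  - product 8 (Notebook): category_id=NULL, no match -> dropped
So 2 of 8 rows are dropped.

SQL:
SELECT a.name, b.name AS category
FROM products a
INNER JOIN categories b ON a.category_id = b.id

Result:
name    | category 
--------+----------
Phone   | Furniture
Speaker | Furniture
Desk    | Outdoor  
Mouse   | Supplies 
Camera  | Supplies 
Chair   | Outdoor  


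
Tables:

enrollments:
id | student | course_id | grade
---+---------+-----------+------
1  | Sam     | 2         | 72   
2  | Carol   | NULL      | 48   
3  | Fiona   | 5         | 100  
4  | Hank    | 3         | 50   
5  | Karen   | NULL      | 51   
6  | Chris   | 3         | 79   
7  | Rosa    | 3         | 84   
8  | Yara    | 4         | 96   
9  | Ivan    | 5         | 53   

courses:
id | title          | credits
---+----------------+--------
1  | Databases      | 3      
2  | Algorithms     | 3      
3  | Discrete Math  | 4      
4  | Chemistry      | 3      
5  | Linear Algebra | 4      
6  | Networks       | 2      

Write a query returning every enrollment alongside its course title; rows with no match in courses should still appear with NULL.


LEFT JOIN keeps every row from enrollments (the left table); where course_id has no match in courses, the course columns become NULL. Walk through each enrollment:
  - enrollment 1 (Sam): course_id=2 -> matches Algorithms
  - enrollment 2 (Carol): course_id=NULL, no match -> kept with NULL
  - enrollment 3 (Fiona): course_id=5 -> matches Linear Algebra
  - enrollment 4 (Hank): course_id=3 -> matches Discrete Math
  - enrollment 5 (Karen): course_id=NULL, no match -> kept with NULL
  - enrollment 6 (Chris): course_id=3 -> matches Discrete Math
  - enrollment 7 (Rosa): course_id=3 -> matches Discrete Math
  - enrollment 8 (Yara): course_id=4 -> matches Chemistry
  - enrollment 9 (Ivan): course_id=5 -> matches Linear Algebra
All 9 rows appear; 2 have NULL course.

SQL:
SELECT a.student, b.title AS course
FROM enrollments a
LEFT JOIN courses b ON a.course_id = b.id

Result:
student | course        
--------+---------------
Sam     | Algorithms    
Carol   | NULL          
Fiona   | Linear Algebra
Hank    | Discrete Math 
Karen   | NULL          
Chris   | Discrete Math 
Rosa    | Discrete Math 
Yara    | Chemistry     
Ivan    | Linear Algebra


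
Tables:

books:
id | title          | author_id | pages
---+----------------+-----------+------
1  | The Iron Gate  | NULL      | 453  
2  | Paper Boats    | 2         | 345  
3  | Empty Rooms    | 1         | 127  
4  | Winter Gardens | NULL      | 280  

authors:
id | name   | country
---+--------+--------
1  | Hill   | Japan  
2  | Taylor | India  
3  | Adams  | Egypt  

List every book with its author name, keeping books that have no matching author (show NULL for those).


LEFT JOIN keeps every row from books (the left table); where author_id has no match in authors, the author columns become NULL. Walk through each book:
  - book 1 (The Iron Gate): author_id=NULL, no match -> kept with NULL
  - book 2 (Paper Boats): author_id=2 -> matches Taylor
  - book 3 (Empty Rooms): author_id=1 -> matches Hill
  - book 4 (Winter Gardens): author_id=NULL, no match -> kept with NULL
All 4 rows appear; 2 have NULL author.

SQL:
SELECT a.title, b.name AS author
FROM books a
LEFT JOIN authors b ON a.author_id = b.id

Result:
title          | author
---------------+-------
The Iron Gate  | NULL  
Paper Boats    | Taylor
Empty Rooms    | Hill  
Winter Gardens | NULL  


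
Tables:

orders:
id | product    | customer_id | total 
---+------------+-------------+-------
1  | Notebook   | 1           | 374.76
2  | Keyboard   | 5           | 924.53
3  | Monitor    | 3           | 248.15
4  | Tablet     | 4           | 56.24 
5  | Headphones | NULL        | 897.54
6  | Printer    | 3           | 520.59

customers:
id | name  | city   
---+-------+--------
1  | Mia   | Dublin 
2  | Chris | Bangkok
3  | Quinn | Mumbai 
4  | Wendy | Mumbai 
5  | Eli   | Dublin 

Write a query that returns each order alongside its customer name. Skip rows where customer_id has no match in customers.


INNER JOIN keeps only orders rows whose customer_id matches an id in customers. Walk through each order:
  - order 1 (Notebook): customer_id=1 -> matches Mia
  - order 2 (Keyboard): customer_id=5 -> matches Eli
  - order 3 (Monitor): customer_id=3 -> matches Quinn
  - order 4 (Tablet): customer_id=4 -> matches Wendy
  - order 5 (Headphones): customer_id=NULL, no match -> dropped
  - order 6 (Printer): customer_id=3 -> matches Quinn
So 1 of 6 rows is dropped.

SQL:
SELECT a.product, b.name AS customer
FROM orders a
INNER JOIN customers b ON a.customer_id = b.id

Result:
product  | customer
---------+---------
Notebook | Mia     
Keyboard | Eli     
Monitor  | Quinn   
Tablet   | Wendy   
Printer  | Quinn   


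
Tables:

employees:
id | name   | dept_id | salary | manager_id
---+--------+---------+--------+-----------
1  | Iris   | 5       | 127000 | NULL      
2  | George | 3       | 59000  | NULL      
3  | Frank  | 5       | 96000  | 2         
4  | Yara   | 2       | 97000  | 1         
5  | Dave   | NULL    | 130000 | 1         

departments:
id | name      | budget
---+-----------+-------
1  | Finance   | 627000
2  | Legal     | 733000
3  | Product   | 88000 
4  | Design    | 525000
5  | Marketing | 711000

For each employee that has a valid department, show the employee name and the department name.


INNER JOIN keeps only employees rows whose dept_id matches an id in departments. Walk through each employee:
  - employee 1 (Iris): dept_id=5 -> matches Marketing
  - employee 2 (George): dept_id=3 -> matches Product
  - employee 3 (Frank): dept_id=5 -> matches Marketing
  - employee 4 (Yara): dept_id=2 -> matches Legal
  - employee 5 (Dave): dept_id=NULL, no match -> dropped
So 1 of 5 rows is dropped.

SQL:
SELECT a.name, b.name AS department
FROM employees a
INNER JOIN departments b ON a.dept_id = b.id

Result:
name   | department
-------+-----------
Iris   | Marketing 
George | Product   
Frank  | Marketing 
Yara   | Legal     


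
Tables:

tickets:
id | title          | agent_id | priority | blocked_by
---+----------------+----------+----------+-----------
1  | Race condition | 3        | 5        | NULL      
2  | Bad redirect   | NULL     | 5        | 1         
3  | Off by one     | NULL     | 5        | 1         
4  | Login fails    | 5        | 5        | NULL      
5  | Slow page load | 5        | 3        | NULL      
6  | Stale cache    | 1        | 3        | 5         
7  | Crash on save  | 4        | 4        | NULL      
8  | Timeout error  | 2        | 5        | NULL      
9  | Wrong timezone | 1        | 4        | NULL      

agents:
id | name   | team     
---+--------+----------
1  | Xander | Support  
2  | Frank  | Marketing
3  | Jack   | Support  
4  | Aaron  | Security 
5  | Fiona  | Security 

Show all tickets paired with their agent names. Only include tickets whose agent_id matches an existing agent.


INNER JOIN keeps only tickets rows whose agent_id matches an id in agents. Walk through each ticket:
  - ticket 1 (Race condition): agent_id=3 -> matches Jack
  - ticket 2 (Bad redirect): agent_id=NULL, no match -> dropped
  - ticket 3 (Off by one): agent_id=NULL, no match -> dropped
  - ticket 4 (Login fails): agent_id=5 -> matches Fiona
  - ticket 5 (Slow page load): agent_id=5 -> matches Fiona
  - ticket 6 (Stale cache): agent_id=1 -> matches Xander
  - ticket 7 (Crash on save): agent_id=4 -> matches Aaron
  - ticket 8 (Timeout error): agent_id=2 -> matches Frank
  - ticket 9 (Wrong timezone): agent_id=1 -> matches Xander
So 2 of 9 rows are dropped.

SQL:
SELECT a.title, b.name AS agent
FROM tickets a
INNER JOIN agents b ON a.agent_id = b.id

Result:
title          | agent 
---------------+-------
Race condition | Jack  
Login fails    | Fiona 
Slow page load | Fiona 
Stale cache    | Xander
Crash on save  | Aaron 
Timeout error  | Frank 
Wrong timezone | Xander


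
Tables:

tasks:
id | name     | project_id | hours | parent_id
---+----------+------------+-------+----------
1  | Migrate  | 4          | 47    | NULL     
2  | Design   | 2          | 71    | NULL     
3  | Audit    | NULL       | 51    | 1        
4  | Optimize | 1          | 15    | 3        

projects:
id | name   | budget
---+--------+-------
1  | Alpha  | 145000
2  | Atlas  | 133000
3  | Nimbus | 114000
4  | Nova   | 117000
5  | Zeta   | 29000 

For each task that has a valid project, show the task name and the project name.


INNER JOIN keeps only tasks rows whose project_id matches an id in projects. Walk through each task:
  - task 1 (Migrate): project_id=4 -> matches Nova
  - task 2 (Design): project_id=2 -> matches Atlas
  - task 3 (Audit): project_id=NULL, no match -> dropped
  - task 4 (Optimize): project_id=1 -> matches Alpha
So 1 of 4 rows is dropped.

SQL:
SELECT a.name, b.name AS project
FROM tasks a
INNER JOIN projects b ON a.project_id = b.id

Result:
name     | project
---------+--------
Migrate  | Nova   
Design   | Atlas  
Optimize | Alpha  


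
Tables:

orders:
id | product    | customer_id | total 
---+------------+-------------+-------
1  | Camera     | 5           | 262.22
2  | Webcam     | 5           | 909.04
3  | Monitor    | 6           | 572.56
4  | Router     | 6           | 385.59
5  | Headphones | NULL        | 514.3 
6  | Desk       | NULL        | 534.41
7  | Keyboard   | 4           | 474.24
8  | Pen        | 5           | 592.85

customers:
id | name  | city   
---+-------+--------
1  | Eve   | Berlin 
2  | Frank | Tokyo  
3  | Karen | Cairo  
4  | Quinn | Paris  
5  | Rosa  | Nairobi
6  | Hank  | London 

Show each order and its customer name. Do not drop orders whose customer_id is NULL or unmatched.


LEFT JOIN keeps every row from orders (the left table); where customer_id has no match in customers, the customer columns become NULL. Walk through each order:
  - order 1 (Camera): customer_id=5 -> matches Rosa
  - order 2 (Webcam): customer_id=5 -> matches Rosa
  - order 3 (Monitor): customer_id=6 -> matches Hank
  - order 4 (Router): customer_id=6 -> matches Hank
  - order 5 (Headphones): customer_id=NULL, no match -> kept with NULL
  - order 6 (Desk): customer_id=NULL, no match -> kept with NULL
  - order 7 (Keyboard): customer_id=4 -> matches Quinn
  - order 8 (Pen): customer_id=5 -> matches Rosa
All 8 rows appear; 2 have NULL customer.

SQL:
SELECT a.product, b.name AS customer
FROM orders a
LEFT JOIN customers b ON a.customer_id = b.id

Result:
product    | customer
-----------+---------
Camera     | Rosa    
Webcam     | Rosa    
Monitor    | Hank    
Router     | Hank    
Headphones | NULL    
Desk       | NULL    
Keyboard   | Quinn   
Pen        | Rosa    


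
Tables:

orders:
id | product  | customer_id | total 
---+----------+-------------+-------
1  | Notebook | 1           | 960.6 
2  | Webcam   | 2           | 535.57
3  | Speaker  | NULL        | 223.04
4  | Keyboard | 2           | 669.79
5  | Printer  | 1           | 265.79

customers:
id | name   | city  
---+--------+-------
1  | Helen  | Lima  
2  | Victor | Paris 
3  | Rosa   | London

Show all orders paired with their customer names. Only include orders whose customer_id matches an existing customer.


INNER JOIN keeps only orders rows whose customer_id matches an id in customers. Walk through each order:
  - order 1 (Notebook): customer_id=1 -> matches Helen
  - order 2 (Webcam): customer_id=2 -> matches Victor
  - order 3 (Speaker): customer_id=NULL, no match -> dropped
  - order 4 (Keyboard): customer_id=2 -> matches Victor
  - order 5 (Printer): customer_id=1 -> matches Helen
So 1 of 5 rows is dropped.

SQL:
SELECT a.product, b.name AS customer
FROM orders a
INNER JOIN customers b ON a.customer_id = b.id

Result:
product  | customer
---------+---------
Notebook | Helen   
Webcam   | Victor  
Keyboard | Victor  
Printer  | Helen   


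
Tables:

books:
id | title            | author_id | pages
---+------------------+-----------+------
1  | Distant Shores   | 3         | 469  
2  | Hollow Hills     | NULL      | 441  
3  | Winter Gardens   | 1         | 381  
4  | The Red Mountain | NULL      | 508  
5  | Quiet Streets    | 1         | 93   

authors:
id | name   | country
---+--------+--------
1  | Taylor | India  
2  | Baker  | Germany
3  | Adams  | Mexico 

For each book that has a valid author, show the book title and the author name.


INNER JOIN keeps only books rows whose author_id matches an id in authors. Walk through each book:
  - book 1 (Distant Shores): author_id=3 -> matches Adams
  - book 2 (Hollow Hills): author_id=NULL, no match -> dropped
  - book 3 (Winter Gardens): author_id=1 -> matches Taylor
  - book 4 (The Red Mountain): author_id=NULL, no match -> dropped
  - book 5 (Quiet Streets): author_id=1 -> matches Taylor
So 2 of 5 rows are dropped.

SQL:
SELECT a.title, b.name AS author
FROM books a
INNER JOIN authors b ON a.author_id = b.id

Result:
title          | author
---------------+-------
Distant Shores | Adams 
Winter Gardens | Taylor
Quiet Streets  | Taylor


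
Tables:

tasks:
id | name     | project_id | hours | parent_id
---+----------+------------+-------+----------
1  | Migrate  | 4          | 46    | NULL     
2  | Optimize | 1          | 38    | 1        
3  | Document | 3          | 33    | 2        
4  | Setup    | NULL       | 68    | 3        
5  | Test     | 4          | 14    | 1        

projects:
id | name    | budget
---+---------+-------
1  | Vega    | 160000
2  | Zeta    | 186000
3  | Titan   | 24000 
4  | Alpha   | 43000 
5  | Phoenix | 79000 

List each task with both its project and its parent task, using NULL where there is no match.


Two LEFT JOINs from the same base table tasks: one to projects via project_id, one to tasks itself via parent_id. Both are LEFT so every task is preserved.
Match against projects:
  - task 1 (Migrate): project_id=4 -> matches Alpha
  - task 2 (Optimize): project_id=1 -> matches Vega
  - task 3 (Document): project_id=3 -> matches Titan
  - task 4 (Setup): project_id=NULL, no match -> kept with NULL
  - task 5 (Test): project_id=4 -> matches Alpha
Match against tasks (self):
  - task 1 (Migrate): parent_id=NULL -> NULL
  - task 2 (Optimize): parent_id=1 -> Migrate
  - task 3 (Document): parent_id=2 -> Optimize
  - task 4 (Setup): parent_id=3 -> Document
  - task 5 (Test): parent_id=1 -> Migrate

SQL:
SELECT a.name, b.name AS project, c.name AS parent
FROM tasks a
LEFT JOIN projects b ON a.project_id = b.id
LEFT JOIN tasks c ON a.parent_id = c.id

Result:
name     | project | parent  
---------+---------+---------
Migrate  | Alpha   | NULL    
Optimize | Vega    | Migrate 
Document | Titan   | Optimize
Setup    | NULL    | Document
Test     | Alpha   | Migrate 


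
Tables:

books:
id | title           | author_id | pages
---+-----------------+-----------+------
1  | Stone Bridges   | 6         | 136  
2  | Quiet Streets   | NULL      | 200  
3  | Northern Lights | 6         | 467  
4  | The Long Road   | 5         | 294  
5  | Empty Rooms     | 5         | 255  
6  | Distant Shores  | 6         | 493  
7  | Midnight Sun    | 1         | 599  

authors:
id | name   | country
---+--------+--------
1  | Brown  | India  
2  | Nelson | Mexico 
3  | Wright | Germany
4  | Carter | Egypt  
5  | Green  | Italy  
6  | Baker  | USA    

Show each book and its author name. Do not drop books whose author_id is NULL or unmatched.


LEFT JOIN keeps every row from books (the left table); where author_id has no match in authors, the author columns become NULL. Walk through each book:
  - book 1 (Stone Bridges): author_id=6 -> matches Baker
  - book 2 (Quiet Streets): author_id=NULL, no match -> kept with NULL
  - book 3 (Northern Lights): author_id=6 -> matches Baker
  - book 4 (The Long Road): author_id=5 -> matches Green
  - book 5 (Empty Rooms): author_id=5 -> matches Green
  - book 6 (Distant Shores): author_id=6 -> matches Baker
  - book 7 (Midnight Sun): author_id=1 -> matches Brown
All 7 rows appear; 1 has NULL author.

SQL:
SELECT a.title, b.name AS author
FROM books a
LEFT JOIN authors b ON a.author_id = b.id

Result:
title           | author
----------------+-------
Stone Bridges   | Baker 
Quiet Streets   | NULL  
Northern Lights | Baker 
The Long Road   | Green 
Empty Rooms     | Green 
Distant Shores  | Baker 
Midnight Sun    | Brown 
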